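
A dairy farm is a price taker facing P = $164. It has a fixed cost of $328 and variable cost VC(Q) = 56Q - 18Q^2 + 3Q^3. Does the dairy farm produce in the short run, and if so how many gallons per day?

Produce at Q = 6

Strip out fixed cost: VC = 56Q - 18Q^2 + 3Q^3. Then AVC = 56 - 18Q + 3Q^2 and MC = 56 - 36Q + 9Q^2.
The AVC parabola has its vertex at Q = 18/6 = 3, where AVC = 56 - 18·3 + 3·3^2 = $29.
P = $164 exceeds min AVC = $29, so the firm stays open.
Solving P = MC: -108 - 36Q + 9Q^2 = 0 ⇒ Q = -2 or 6. On the upward-sloping branch, Q* = 6.
Check: AVC at Q = 6 is $56 ≤ P, so revenue covers variable cost.
Profit = P·Q − TC = 164·6 − 664 = $320.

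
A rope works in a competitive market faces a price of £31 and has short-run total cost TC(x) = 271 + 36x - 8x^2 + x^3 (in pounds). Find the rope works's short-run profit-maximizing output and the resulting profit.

AVC = 36 - 8x + x^2 has its minimum £20 at x = 4; price £31 clears that bar, so the firm operates.
MC = 36 - 16x + 3x^2. Setting P = MC and taking the root on the rising branch gives x* = 5.
TR = 31·5 = 155. TC = 271 + 105 = 376. Profit = 155 − 376 = -£221.
That loss of £221 beats the £271 the firm would lose by shutting down; producing recovers £50 of fixed cost.

Profit = -£221 at x = 5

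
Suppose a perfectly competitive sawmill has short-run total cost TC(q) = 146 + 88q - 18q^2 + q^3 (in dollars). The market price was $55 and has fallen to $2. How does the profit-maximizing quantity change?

Output falls from 11 to 0 (the firm shuts down)

MC = 88 - 36q + 3q^2; the shutdown threshold is min AVC = $7 (at q = 9).
With P = $55 above the shutdown price, P = MC gives q = 11.
At P = $2 < min AVC = $7, price no longer covers variable cost at any output, so the firm shuts down: q = 0.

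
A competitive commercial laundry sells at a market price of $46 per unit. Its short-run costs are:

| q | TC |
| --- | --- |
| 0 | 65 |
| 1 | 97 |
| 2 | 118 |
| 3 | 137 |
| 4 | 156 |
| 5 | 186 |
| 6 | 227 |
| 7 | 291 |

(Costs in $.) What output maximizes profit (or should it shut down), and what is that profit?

Profit at each row (π = 46q − TC): q=0: -65; q=1: -51; q=2: -26; q=3: 1; q=4: 28; q=5: 44; q=6: 49; q=7: 31.
Profit is maximized at q = 6. AVC there is 162/6 = $27 ≤ P, so producing beats shutting down (which would give -$65).

q = 6; profit = $49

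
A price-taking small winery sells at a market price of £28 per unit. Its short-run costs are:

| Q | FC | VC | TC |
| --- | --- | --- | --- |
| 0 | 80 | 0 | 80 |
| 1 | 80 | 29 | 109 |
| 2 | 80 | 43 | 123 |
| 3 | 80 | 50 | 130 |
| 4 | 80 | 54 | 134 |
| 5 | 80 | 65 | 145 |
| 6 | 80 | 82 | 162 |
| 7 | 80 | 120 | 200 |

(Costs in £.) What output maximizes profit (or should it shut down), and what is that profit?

Q = 6; profit = £6

Compute π = P·Q − TC at each output: Q=0: -80; Q=1: -81; Q=2: -67; Q=3: -46; Q=4: -22; Q=5: -5; Q=6: 6; Q=7: -4.
Profit is maximized at Q = 6. AVC there is 82/6 = £13.67 ≤ P, so producing beats shutting down (which would give -£80).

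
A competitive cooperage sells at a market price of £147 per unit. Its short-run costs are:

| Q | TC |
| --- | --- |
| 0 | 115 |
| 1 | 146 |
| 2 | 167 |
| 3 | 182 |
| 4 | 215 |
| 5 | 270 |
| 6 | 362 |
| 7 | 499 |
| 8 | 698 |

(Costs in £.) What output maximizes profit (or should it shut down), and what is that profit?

Q = 7; profit = £530

Compute π = P·Q − TC at each output: Q=0: -115; Q=1: 1; Q=2: 127; Q=3: 259; Q=4: 373; Q=5: 465; Q=6: 520; Q=7: 530; Q=8: 478.
Profit is maximized at Q = 7. AVC there is 384/7 = £54.86 ≤ P, so producing beats shutting down (which would give -£115).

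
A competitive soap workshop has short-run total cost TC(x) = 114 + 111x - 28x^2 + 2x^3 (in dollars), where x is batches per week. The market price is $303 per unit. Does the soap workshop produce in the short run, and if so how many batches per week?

Produce at x = 12

From TC, MC = TC'(x) = 111 - 56x + 6x^2 and AVC = VC/x = 111 - 28x + 2x^2.
AVC is minimized where dAVC/dx = -28 + 4x = 0, at x = 7; min AVC = 111 - 28·7 + 2·7^2 = $13.
Since P = $303 ≥ min AVC = $13, price covers variable cost and the firm should produce.
Set P = MC: 303 = 111 - 56x + 6x^2 → -192 - 56x + 6x^2 = 0. The roots are x = -8/3 and x = 12; the profit-maximizing output is on the rising part of MC, so x* = 12.
Check: AVC at x = 12 is $63 ≤ P, so revenue covers variable cost.
Profit = P·x − TC = 303·12 − 870 = $2766.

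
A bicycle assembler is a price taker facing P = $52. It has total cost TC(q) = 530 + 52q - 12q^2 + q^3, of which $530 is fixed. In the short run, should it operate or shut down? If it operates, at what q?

Variable cost is VC = 52q - 12q^2 + q^3, so AVC = VC/q = 52 - 12q + q^2 and MC = dTC/dq = 52 - 24q + 3q^2.
AVC hits its minimum where MC = AVC, at q = 6, giving min AVC = 52 - 12·6 + 6^2 = $16.
Because $52 ≥ $16, revenue can cover variable cost; the firm operates.
Set P = MC: 52 = 52 - 24q + 3q^2 → -24q + 3q^2 = 0. The roots are q = 0 and q = 8; the profit-maximizing output is on the rising part of MC, so q* = 8.
Check: AVC at q = 8 is $20 ≤ P, so revenue covers variable cost.
Profit = P·q − TC = 52·8 − 690 = -$274, a loss, but smaller than the $530 fixed cost the firm would lose by shutting down.

Produce at q = 8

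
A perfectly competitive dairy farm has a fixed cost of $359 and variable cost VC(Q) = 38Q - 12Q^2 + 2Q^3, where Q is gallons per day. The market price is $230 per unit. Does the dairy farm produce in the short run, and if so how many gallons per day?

Produce at Q = 8

Variable cost is VC = 38Q - 12Q^2 + 2Q^3, so AVC = VC/Q = 38 - 12Q + 2Q^2 and MC = dTC/dQ = 38 - 24Q + 6Q^2.
AVC is minimized where dAVC/dQ = -12 + 4Q = 0, at Q = 3; min AVC = 38 - 12·3 + 2·3^2 = $20.
Because $230 ≥ $20, revenue can cover variable cost; the firm operates.
Solving P = MC: -192 - 24Q + 6Q^2 = 0 ⇒ Q = -4 or 8. On the upward-sloping branch, Q* = 8.
Check: AVC at Q = 8 is $70 ≤ P, so revenue covers variable cost.
Profit = P·Q − TC = 230·8 − 919 = $921.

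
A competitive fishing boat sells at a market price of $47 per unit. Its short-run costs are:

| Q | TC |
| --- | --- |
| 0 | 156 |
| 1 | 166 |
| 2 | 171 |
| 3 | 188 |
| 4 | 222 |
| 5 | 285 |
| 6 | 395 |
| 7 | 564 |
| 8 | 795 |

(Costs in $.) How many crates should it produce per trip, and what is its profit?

Compute π = P·Q − TC at each output: Q=0: -156; Q=1: -119; Q=2: -77; Q=3: -47; Q=4: -34; Q=5: -50; Q=6: -113; Q=7: -235; Q=8: -419.
Profit is maximized at Q = 4. AVC there is 66/4 = $16.50 ≤ P, so producing beats shutting down (which would give -$156).

Q = 4; profit = -$34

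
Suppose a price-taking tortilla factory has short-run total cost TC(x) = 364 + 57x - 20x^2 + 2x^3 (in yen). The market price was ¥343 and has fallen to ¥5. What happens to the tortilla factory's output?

Output falls from 11 to 0 (the firm shuts down)

AVC = 57 - 20x + 2x^2, minimized at x = 5 where min AVC = ¥7. MC = 57 - 40x + 6x^2.
With P = ¥343 above the shutdown price, P = MC gives x = 11.
At P = ¥5 < min AVC = ¥7, price no longer covers variable cost at any output, so the firm shuts down: x = 0.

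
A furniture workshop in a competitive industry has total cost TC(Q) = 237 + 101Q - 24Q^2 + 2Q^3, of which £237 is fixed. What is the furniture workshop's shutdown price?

£29 per unit

The firm shuts down when price falls below the minimum of average variable cost. AVC = VC/Q = 101 - 24Q + 2Q^2.
At the minimum of AVC, MC = AVC. MC = 101 - 48Q + 6Q^2; setting MC = AVC gives 4Q^2 - 24Q = 0, so Q = 6. min AVC = 29.
So the shutdown price is £29.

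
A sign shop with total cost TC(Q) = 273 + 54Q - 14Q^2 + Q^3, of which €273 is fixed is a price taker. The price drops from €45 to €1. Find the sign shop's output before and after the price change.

AVC = 54 - 14Q + Q^2, minimized at Q = 7 where min AVC = €5. MC = 54 - 28Q + 3Q^2.
At P = €45 ≥ min AVC, set P = MC on the rising branch: Q = 9.
At P = €1 < min AVC = €5, price no longer covers variable cost at any output, so the firm shuts down: Q = 0.

Output falls from 9 to 0 (the firm shuts down)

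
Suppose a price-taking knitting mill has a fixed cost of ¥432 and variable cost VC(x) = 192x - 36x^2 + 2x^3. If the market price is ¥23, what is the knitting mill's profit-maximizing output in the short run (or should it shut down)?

Shut down

Strip out fixed cost: VC = 192x - 36x^2 + 2x^3. Then AVC = 192 - 36x + 2x^2 and MC = 192 - 72x + 6x^2.
AVC is minimized where dAVC/dx = -36 + 4x = 0, at x = 9; min AVC = 192 - 36·9 + 2·9^2 = ¥30.
Since P = ¥23 < min AVC = ¥30, price fails to cover variable cost at any output.
The firm minimizes its loss by shutting down and losing only its fixed cost of ¥432.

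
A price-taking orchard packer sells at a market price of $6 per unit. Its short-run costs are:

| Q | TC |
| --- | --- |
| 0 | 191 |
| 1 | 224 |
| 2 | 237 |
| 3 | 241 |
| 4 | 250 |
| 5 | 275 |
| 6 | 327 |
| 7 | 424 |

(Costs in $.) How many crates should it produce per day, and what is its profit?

Q = 0 (shut down); profit = -$191

Profit at each row (π = 6Q − TC): Q=0: -191; Q=1: -218; Q=2: -225; Q=3: -223; Q=4: -226; Q=5: -245; Q=6: -291; Q=7: -382.
Profit is highest at Q = 0. Equivalently, the lowest AVC in the table is 59/4 ≈ $14.75 at Q = 4, and P = $6 falls below it — price never covers variable cost, so the firm shuts down and loses only its fixed cost.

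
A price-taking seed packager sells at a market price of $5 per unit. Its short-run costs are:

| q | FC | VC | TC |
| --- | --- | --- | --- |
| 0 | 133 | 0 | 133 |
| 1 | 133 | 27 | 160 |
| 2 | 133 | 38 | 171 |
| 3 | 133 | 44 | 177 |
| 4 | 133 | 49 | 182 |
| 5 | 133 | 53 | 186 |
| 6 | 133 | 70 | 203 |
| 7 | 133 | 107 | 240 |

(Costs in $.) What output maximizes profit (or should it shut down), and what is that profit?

q = 0 (shut down); profit = -$133

Tabulate TR − TC: q=0: -133; q=1: -155; q=2: -161; q=3: -162; q=4: -162; q=5: -161; q=6: -173; q=7: -205.
Profit is highest at q = 0. Equivalently, the lowest AVC in the table is 53/5 ≈ $10.60 at q = 5, and P = $5 falls below it — price never covers variable cost, so the firm shuts down and loses only its fixed cost.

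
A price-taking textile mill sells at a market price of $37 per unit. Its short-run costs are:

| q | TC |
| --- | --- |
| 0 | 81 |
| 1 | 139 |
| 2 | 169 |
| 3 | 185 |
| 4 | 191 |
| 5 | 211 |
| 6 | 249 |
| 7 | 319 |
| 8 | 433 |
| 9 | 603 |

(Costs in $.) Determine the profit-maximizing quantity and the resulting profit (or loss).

Tabulate TR − TC: q=0: -81; q=1: -102; q=2: -95; q=3: -74; q=4: -43; q=5: -26; q=6: -27; q=7: -60; q=8: -137; q=9: -270.
Profit is maximized at q = 5. AVC there is 130/5 = $26 ≤ P, so producing beats shutting down (which would give -$81).

q = 5; profit = -$26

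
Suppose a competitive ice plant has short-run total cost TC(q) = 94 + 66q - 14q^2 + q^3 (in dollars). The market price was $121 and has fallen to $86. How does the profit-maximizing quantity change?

MC = 66 - 28q + 3q^2; the shutdown threshold is min AVC = $17 (at q = 7).
At P = $121 ≥ min AVC, set P = MC on the rising branch: q = 11.
At P = $86 ≥ min AVC, set P = MC: q = 10. The firm stays open but cuts output.

Output falls from 11 to 10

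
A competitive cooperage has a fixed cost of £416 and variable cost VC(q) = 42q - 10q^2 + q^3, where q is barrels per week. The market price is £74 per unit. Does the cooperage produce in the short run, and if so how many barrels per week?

Produce at q = 8

Strip out fixed cost: VC = 42q - 10q^2 + q^3. Then AVC = 42 - 10q + q^2 and MC = 42 - 20q + 3q^2.
AVC hits its minimum where MC = AVC, at q = 5, giving min AVC = 42 - 10·5 + 5^2 = £17.
P = £74 exceeds min AVC = £17, so the firm stays open.
Solving P = MC: -32 - 20q + 3q^2 = 0 ⇒ q = -4/3 or 8. On the upward-sloping branch, q* = 8.
Check: AVC at q = 8 is £26 ≤ P, so revenue covers variable cost.
Profit = P·q − TC = 74·8 − 624 = -£32, a loss, but smaller than the £416 fixed cost the firm would lose by shutting down.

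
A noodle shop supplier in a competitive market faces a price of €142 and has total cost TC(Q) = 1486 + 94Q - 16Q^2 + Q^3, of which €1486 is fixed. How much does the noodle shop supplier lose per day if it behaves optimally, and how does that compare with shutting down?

AVC = 94 - 16Q + Q^2 has its minimum €30 at Q = 8; price €142 clears that bar, so the firm operates.
With MC = 94 - 32Q + 3Q^2, P = MC on the upward-sloping part at Q* = 12.
TR = 142·12 = 1704. TC = 1486 + 552 = 2038. Profit = 1704 − 2038 = -€334.
Shutting down would mean losing the fixed cost of €1486, so operating at a loss of €334 is better by €1152.

Profit = -€334 at Q = 12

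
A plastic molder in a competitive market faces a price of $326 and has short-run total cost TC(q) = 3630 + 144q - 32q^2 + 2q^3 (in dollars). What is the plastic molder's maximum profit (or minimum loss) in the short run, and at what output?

Profit = -$250 at q = 13

AVC = 144 - 32q + 2q^2; min AVC = $16 at q = 8. Since P = $326 ≥ min AVC, the firm produces.
MC = 144 - 64q + 6q^2. Setting P = MC and taking the root on the rising branch gives q* = 13.
TR = 326·13 = 4238. TC = 3630 + 858 = 4488. Profit = 4238 − 4488 = -$250.
By producing, the firm covers all variable cost plus $3380 of fixed cost; shutting down would lose the full $3630.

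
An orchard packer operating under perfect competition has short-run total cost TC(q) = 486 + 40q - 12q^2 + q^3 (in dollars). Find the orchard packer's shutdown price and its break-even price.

Shutdown price = $4; break-even price = $67

Shutdown price = min AVC. AVC = 40 - 12q + q^2, with vertex at q = 6 and minimum $4.
ATC = 486/q + 40 - 12q + q^2. Setting dATC/dq = −486/q^2 − 12 + 2q = 0 gives q = 9 (since 2·9^3 − 12·9^2 = 486).
min ATC = 486/9 + 40 − 12·9 + 9^2 = $67. That is the break-even price.
Between these two prices the firm operates at a loss; above $67 it earns a profit.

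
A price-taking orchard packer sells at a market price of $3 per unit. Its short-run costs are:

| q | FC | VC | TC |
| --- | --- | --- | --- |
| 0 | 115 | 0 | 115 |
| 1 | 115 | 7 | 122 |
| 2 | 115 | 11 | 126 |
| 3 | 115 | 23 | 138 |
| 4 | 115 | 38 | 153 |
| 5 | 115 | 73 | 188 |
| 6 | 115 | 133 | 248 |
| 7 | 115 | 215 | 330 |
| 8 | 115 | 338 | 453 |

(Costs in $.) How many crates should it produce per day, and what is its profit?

q = 0 (shut down); profit = -$115

Tabulate TR − TC: q=0: -115; q=1: -119; q=2: -120; q=3: -129; q=4: -141; q=5: -173; q=6: -230; q=7: -309; q=8: -429.
Profit is highest at q = 0. Equivalently, the lowest AVC in the table is 11/2 ≈ $5.50 at q = 2, and P = $3 falls below it — price never covers variable cost, so the firm shuts down and loses only its fixed cost.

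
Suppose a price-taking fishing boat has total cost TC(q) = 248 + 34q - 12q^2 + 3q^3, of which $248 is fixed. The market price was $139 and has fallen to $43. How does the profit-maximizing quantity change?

Output falls from 5 to 3

AVC = 34 - 12q + 3q^2, minimized at q = 2 where min AVC = $22. MC = 34 - 24q + 9q^2.
With P = $139 above the shutdown price, P = MC gives q = 5.
At P = $43 ≥ min AVC, set P = MC: q = 3. The firm stays open but cuts output.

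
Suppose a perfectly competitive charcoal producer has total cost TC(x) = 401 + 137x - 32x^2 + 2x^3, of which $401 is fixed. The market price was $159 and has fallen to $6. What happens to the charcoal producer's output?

MC = 137 - 64x + 6x^2; the shutdown threshold is min AVC = $9 (at x = 8).
At P = $159 ≥ min AVC, set P = MC on the rising branch: x = 11.
At P = $6 < min AVC = $9, price no longer covers variable cost at any output, so the firm shuts down: x = 0.

Output falls from 11 to 0 (the firm shuts down)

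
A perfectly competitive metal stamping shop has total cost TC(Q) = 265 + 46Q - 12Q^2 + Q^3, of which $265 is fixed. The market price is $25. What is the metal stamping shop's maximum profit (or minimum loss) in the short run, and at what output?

Profit = -$167 at Q = 7

AVC = 46 - 12Q + Q^2; min AVC = $10 at Q = 6. Since P = $25 ≥ min AVC, the firm produces.
MC = 46 - 24Q + 3Q^2. Setting P = MC and taking the root on the rising branch gives Q* = 7.
TR = 25·7 = 175. TC = 265 + 77 = 342. Profit = 175 − 342 = -$167.
By producing, the firm covers all variable cost plus $98 of fixed cost; shutting down would lose the full $265.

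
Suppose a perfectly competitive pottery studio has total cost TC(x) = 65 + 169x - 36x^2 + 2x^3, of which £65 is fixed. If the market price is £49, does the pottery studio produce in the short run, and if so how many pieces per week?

Produce at x = 10

Variable cost is VC = 169x - 36x^2 + 2x^3, so AVC = VC/x = 169 - 36x + 2x^2 and MC = dTC/dx = 169 - 72x + 6x^2.
AVC is minimized where dAVC/dx = -36 + 4x = 0, at x = 9; min AVC = 169 - 36·9 + 2·9^2 = £7.
Since P = £49 ≥ min AVC = £7, price covers variable cost and the firm should produce.
P = MC gives 120 - 72x + 6x^2 = 0, with roots 2 and 10. Take the larger (rising MC): x* = 10.
Check: AVC at x = 10 is £9 ≤ P, so revenue covers variable cost.
Profit = P·x − TC = 49·10 − 155 = £335.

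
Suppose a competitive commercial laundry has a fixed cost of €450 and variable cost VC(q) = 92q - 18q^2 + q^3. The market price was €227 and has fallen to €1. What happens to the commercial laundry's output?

Output falls from 15 to 0 (the firm shuts down)

MC = 92 - 36q + 3q^2; the shutdown threshold is min AVC = €11 (at q = 9).
With P = €227 above the shutdown price, P = MC gives q = 15.
At P = €1 < min AVC = €11, price no longer covers variable cost at any output, so the firm shuts down: q = 0.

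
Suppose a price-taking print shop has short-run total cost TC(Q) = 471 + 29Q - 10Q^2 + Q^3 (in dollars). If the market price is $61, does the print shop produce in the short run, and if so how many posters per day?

Produce at Q = 8

Variable cost is VC = 29Q - 10Q^2 + Q^3, so AVC = VC/Q = 29 - 10Q + Q^2 and MC = dTC/dQ = 29 - 20Q + 3Q^2.
The AVC parabola has its vertex at Q = 10/2 = 5, where AVC = 29 - 10·5 + 5^2 = $4.
Because $61 ≥ $4, revenue can cover variable cost; the firm operates.
Solving P = MC: -32 - 20Q + 3Q^2 = 0 ⇒ Q = -4/3 or 8. On the upward-sloping branch, Q* = 8.
Check: AVC at Q = 8 is $13 ≤ P, so revenue covers variable cost.
Profit = P·Q − TC = 61·8 − 575 = -$87, a loss, but smaller than the $471 fixed cost the firm would lose by shutting down.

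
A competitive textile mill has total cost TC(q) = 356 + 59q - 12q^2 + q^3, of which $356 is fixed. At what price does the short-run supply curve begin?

The firm shuts down when price falls below the minimum of average variable cost. AVC = VC/q = 59 - 12q + q^2.
dAVC/dq = -12 + 2q = 0 gives q = 6. min AVC = 59 - 12·6 + 6^2 = 23.
For P < $23 the firm produces nothing.

$23 per unit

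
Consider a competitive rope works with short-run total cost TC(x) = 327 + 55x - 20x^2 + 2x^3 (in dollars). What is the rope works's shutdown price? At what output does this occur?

$5 per unit, at x = 5

The shutdown price is the minimum of AVC. VC = 55x - 20x^2 + 2x^3, so AVC = 55 - 20x + 2x^2.
At the minimum of AVC, MC = AVC. MC = 55 - 40x + 6x^2; setting MC = AVC gives 4x^2 - 20x = 0, so x = 5. min AVC = 5.
So the shutdown price is $5.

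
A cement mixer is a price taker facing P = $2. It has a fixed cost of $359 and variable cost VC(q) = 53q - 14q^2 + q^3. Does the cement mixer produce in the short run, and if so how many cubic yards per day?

Strip out fixed cost: VC = 53q - 14q^2 + q^3. Then AVC = 53 - 14q + q^2 and MC = 53 - 28q + 3q^2.
AVC is minimized where dAVC/dq = -14 + 2q = 0, at q = 7; min AVC = 53 - 14·7 + 7^2 = $4.
P = $2 lies below min AVC = $4; no output level covers variable cost.
Shutting down limits the loss to fixed cost, $359.

Shut down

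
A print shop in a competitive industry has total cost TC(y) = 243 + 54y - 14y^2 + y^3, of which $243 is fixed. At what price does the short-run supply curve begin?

$5 per unit

Short-run supply begins at min AVC. From VC = 54y - 14y^2 + y^3, AVC = 54 - 14y + y^2.
At the minimum of AVC, MC = AVC. MC = 54 - 28y + 3y^2; setting MC = AVC gives 2y^2 - 14y = 0, so y = 7. min AVC = 5.
The firm shuts down for any P below $5.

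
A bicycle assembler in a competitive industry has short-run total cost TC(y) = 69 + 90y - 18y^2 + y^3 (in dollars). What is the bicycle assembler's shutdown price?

Short-run supply begins at min AVC. From VC = 90y - 18y^2 + y^3, AVC = 90 - 18y + y^2.
dAVC/dy = -18 + 2y = 0 gives y = 9. min AVC = 90 - 18·9 + 9^2 = 9.
For P < $9 the firm produces nothing.

$9 per unit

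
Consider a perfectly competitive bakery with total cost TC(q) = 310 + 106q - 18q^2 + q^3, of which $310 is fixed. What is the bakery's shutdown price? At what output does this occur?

The shutdown price is the minimum of AVC. VC = 106q - 18q^2 + q^3, so AVC = 106 - 18q + q^2.
At the minimum of AVC, MC = AVC. MC = 106 - 36q + 3q^2; setting MC = AVC gives 2q^2 - 18q = 0, so q = 9. min AVC = 25.
For P < $25 the firm produces nothing.

$25 per unit, at q = 9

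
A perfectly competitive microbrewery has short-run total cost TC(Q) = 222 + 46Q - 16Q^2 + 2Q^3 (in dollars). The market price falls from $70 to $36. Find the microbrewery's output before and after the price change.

MC = 46 - 32Q + 6Q^2; the shutdown threshold is min AVC = $14 (at Q = 4).
With P = $70 above the shutdown price, P = MC gives Q = 6.
At P = $36 ≥ min AVC, set P = MC: Q = 5. The firm stays open but cuts output.

Output falls from 6 to 5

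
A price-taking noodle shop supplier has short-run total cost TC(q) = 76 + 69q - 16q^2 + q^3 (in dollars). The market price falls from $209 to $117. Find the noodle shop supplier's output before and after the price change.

AVC = 69 - 16q + q^2, minimized at q = 8 where min AVC = $5. MC = 69 - 32q + 3q^2.
With P = $209 above the shutdown price, P = MC gives q = 14.
At P = $117 ≥ min AVC, set P = MC: q = 12. The firm stays open but cuts output.

Output falls from 14 to 12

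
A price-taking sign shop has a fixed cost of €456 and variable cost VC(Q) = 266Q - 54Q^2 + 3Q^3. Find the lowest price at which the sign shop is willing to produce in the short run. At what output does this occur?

Short-run supply begins at min AVC. From VC = 266Q - 54Q^2 + 3Q^3, AVC = 266 - 54Q + 3Q^2.
dAVC/dQ = -54 + 6Q = 0 gives Q = 9. min AVC = 266 - 54·9 + 3·9^2 = 23.
The firm shuts down for any P below €23.

€23 per unit, at Q = 9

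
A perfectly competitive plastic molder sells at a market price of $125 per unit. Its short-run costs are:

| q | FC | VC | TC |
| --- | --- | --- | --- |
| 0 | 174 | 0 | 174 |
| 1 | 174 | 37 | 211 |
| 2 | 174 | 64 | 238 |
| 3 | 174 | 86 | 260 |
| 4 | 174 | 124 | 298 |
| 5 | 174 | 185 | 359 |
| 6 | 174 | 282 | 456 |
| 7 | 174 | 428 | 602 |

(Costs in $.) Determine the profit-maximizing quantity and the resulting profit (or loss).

q = 6; profit = $294

Compute π = P·q − TC at each output: q=0: -174; q=1: -86; q=2: 12; q=3: 115; q=4: 202; q=5: 266; q=6: 294; q=7: 273.
Profit is maximized at q = 6. AVC there is 282/6 = $47 ≤ P, so producing beats shutting down (which would give -$174).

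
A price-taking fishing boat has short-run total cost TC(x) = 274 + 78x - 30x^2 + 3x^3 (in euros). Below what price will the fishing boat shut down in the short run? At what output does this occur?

Short-run supply begins at min AVC. From VC = 78x - 30x^2 + 3x^3, AVC = 78 - 30x + 3x^2.
At the minimum of AVC, MC = AVC. MC = 78 - 60x + 9x^2; setting MC = AVC gives 6x^2 - 30x = 0, so x = 5. min AVC = 3.
So the shutdown price is €3.

€3 per unit, at x = 5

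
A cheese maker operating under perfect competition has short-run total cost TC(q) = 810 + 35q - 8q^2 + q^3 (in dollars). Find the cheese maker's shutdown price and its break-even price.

AVC = 35 - 8q + q^2; minimized at q = 4, giving min AVC = $19. That is the shutdown price.
ATC = 810/q + 35 - 8q + q^2. Setting dATC/dq = −810/q^2 − 8 + 2q = 0 gives q = 9 (since 2·9^3 − 8·9^2 = 810).
min ATC = 810/9 + 35 − 8·9 + 9^2 = $134. That is the break-even price.
Between these two prices the firm operates at a loss; above $134 it earns a profit.

Shutdown price = $19; break-even price = $134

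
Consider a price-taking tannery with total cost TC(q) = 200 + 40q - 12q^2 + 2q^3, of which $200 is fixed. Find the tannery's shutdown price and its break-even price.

AVC = 40 - 12q + 2q^2; minimized at q = 3, giving min AVC = $22. That is the shutdown price.
ATC = 200/q + 40 - 12q + 2q^2. Setting dATC/dq = −200/q^2 − 12 + 4q = 0 gives q = 5 (since 4·5^3 − 12·5^2 = 200).
min ATC = 200/5 + 40 − 12·5 + 2·5^2 = $70. That is the break-even price.
Between these two prices the firm operates at a loss; above $70 it earns a profit.

Shutdown price = $22; break-even price = $70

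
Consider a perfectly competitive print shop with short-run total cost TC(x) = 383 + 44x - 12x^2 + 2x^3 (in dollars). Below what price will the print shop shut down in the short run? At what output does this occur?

The firm shuts down when price falls below the minimum of average variable cost. AVC = VC/x = 44 - 12x + 2x^2.
dAVC/dx = -12 + 4x = 0 gives x = 3. min AVC = 44 - 12·3 + 2·3^2 = 26.
For P < $26 the firm produces nothing.

$26 per unit, at x = 3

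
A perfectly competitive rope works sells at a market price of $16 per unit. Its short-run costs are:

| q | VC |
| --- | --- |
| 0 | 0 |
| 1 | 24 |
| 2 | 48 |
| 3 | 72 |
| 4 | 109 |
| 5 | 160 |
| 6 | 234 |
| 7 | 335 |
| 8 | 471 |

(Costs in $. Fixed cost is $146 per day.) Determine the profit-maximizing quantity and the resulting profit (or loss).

Tabulate TR − TC: q=0: -146; q=1: -154; q=2: -162; q=3: -170; q=4: -191; q=5: -226; q=6: -284; q=7: -369; q=8: -489.
Profit is highest at q = 0. Equivalently, the lowest AVC in the table is 24/1 ≈ $24 at q = 1, and P = $16 falls below it — price never covers variable cost, so the firm shuts down and loses only its fixed cost.

q = 0 (shut down); profit = -$146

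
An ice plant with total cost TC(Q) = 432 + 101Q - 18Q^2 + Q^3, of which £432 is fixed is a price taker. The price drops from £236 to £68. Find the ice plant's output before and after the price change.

Output falls from 15 to 11

MC = 101 - 36Q + 3Q^2; the shutdown threshold is min AVC = £20 (at Q = 9).
With P = £236 above the shutdown price, P = MC gives Q = 15.
At P = £68 ≥ min AVC, set P = MC: Q = 11. The firm stays open but cuts output.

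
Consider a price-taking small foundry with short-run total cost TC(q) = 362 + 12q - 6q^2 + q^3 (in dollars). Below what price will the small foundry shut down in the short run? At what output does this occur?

$3 per unit, at q = 3

The shutdown price is the minimum of AVC. VC = 12q - 6q^2 + q^3, so AVC = 12 - 6q + q^2.
At the minimum of AVC, MC = AVC. MC = 12 - 12q + 3q^2; setting MC = AVC gives 2q^2 - 6q = 0, so q = 3. min AVC = 3.
So the shutdown price is $3.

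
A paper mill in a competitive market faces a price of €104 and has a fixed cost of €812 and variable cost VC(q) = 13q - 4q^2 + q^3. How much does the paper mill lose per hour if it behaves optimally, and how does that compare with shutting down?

AVC = 13 - 4q + q^2 has its minimum €9 at q = 2; price €104 clears that bar, so the firm operates.
With MC = 13 - 8q + 3q^2, P = MC on the upward-sloping part at q* = 7.
TR = 104·7 = 728. TC = 812 + 238 = 1050. Profit = 728 − 1050 = -€322.
Shutting down would mean losing the fixed cost of €812, so operating at a loss of €322 is better by €490.

Profit = -€322 at q = 7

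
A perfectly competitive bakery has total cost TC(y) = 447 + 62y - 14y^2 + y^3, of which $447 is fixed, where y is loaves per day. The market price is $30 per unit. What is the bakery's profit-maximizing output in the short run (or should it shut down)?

From TC, MC = TC'(y) = 62 - 28y + 3y^2 and AVC = VC/y = 62 - 14y + y^2.
The AVC parabola has its vertex at y = 14/2 = 7, where AVC = 62 - 14·7 + 7^2 = $13.
P = $30 exceeds min AVC = $13, so the firm stays open.
P = MC gives 32 - 28y + 3y^2 = 0, with roots 4/3 and 8. Take the larger (rising MC): y* = 8.
Check: AVC at y = 8 is $14 ≤ P, so revenue covers variable cost.
Profit = P·y − TC = 30·8 − 559 = -$319, a loss, but smaller than the $447 fixed cost the firm would lose by shutting down.

Produce at y = 8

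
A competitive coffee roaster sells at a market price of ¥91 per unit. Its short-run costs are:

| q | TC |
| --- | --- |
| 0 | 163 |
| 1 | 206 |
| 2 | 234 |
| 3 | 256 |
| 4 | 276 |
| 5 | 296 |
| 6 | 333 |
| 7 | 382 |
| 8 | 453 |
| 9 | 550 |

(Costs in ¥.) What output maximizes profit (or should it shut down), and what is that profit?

q = 8; profit = ¥275

Compute π = P·q − TC at each output: q=0: -163; q=1: -115; q=2: -52; q=3: 17; q=4: 88; q=5: 159; q=6: 213; q=7: 255; q=8: 275; q=9: 269.
Profit is maximized at q = 8. AVC there is 290/8 = ¥36.25 ≤ P, so producing beats shutting down (which would give -¥163).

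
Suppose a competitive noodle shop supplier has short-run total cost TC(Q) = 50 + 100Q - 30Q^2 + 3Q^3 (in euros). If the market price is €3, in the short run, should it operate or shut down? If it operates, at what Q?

Variable cost is VC = 100Q - 30Q^2 + 3Q^3, so AVC = VC/Q = 100 - 30Q + 3Q^2 and MC = dTC/dQ = 100 - 60Q + 9Q^2.
The AVC parabola has its vertex at Q = 30/6 = 5, where AVC = 100 - 30·5 + 3·5^2 = €25.
Since P = €3 < min AVC = €25, price fails to cover variable cost at any output.
Best response: produce nothing and absorb the €50 fixed cost.

Shut down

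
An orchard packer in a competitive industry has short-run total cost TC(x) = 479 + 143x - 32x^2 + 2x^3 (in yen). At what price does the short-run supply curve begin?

The shutdown price is the minimum of AVC. VC = 143x - 32x^2 + 2x^3, so AVC = 143 - 32x + 2x^2.
dAVC/dx = -32 + 4x = 0 gives x = 8. min AVC = 143 - 32·8 + 2·8^2 = 15.
For P < ¥15 the firm produces nothing.

¥15 per unit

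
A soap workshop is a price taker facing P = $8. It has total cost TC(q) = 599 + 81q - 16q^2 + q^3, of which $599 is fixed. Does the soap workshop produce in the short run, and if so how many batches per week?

Strip out fixed cost: VC = 81q - 16q^2 + q^3. Then AVC = 81 - 16q + q^2 and MC = 81 - 32q + 3q^2.
AVC hits its minimum where MC = AVC, at q = 8, giving min AVC = 81 - 16·8 + 8^2 = $17.
Since P = $8 < min AVC = $17, price fails to cover variable cost at any output.
Shutting down limits the loss to fixed cost, $599.

Shut down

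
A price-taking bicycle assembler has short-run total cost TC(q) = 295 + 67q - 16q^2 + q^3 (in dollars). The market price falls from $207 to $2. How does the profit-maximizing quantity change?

Output falls from 14 to 0 (the firm shuts down)

AVC = 67 - 16q + q^2, minimized at q = 8 where min AVC = $3. MC = 67 - 32q + 3q^2.
With P = $207 above the shutdown price, P = MC gives q = 14.
At P = $2 < min AVC = $3, price no longer covers variable cost at any output, so the firm shuts down: q = 0.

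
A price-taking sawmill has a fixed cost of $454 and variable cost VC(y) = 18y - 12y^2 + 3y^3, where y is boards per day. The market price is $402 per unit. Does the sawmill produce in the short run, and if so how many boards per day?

Variable cost is VC = 18y - 12y^2 + 3y^3, so AVC = VC/y = 18 - 12y + 3y^2 and MC = dTC/dy = 18 - 24y + 9y^2.
The AVC parabola has its vertex at y = 12/6 = 2, where AVC = 18 - 12·2 + 3·2^2 = $6.
P = $402 exceeds min AVC = $6, so the firm stays open.
P = MC gives -384 - 24y + 9y^2 = 0, with roots -16/3 and 8. Take the larger (rising MC): y* = 8.
Check: AVC at y = 8 is $114 ≤ P, so revenue covers variable cost.
Profit = P·y − TC = 402·8 − 1366 = $1850.

Produce at y = 8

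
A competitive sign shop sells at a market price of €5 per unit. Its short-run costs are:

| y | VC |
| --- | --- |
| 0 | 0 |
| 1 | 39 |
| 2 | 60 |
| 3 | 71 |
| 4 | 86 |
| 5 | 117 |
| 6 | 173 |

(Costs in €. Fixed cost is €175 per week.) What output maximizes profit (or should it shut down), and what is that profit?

y = 0 (shut down); profit = -€175

Profit at each row (π = 5y − TC): y=0: -175; y=1: -209; y=2: -225; y=3: -231; y=4: -241; y=5: -267; y=6: -318.
Profit is highest at y = 0. Equivalently, the lowest AVC in the table is 86/4 ≈ €21.50 at y = 4, and P = €5 falls below it — price never covers variable cost, so the firm shuts down and loses only its fixed cost.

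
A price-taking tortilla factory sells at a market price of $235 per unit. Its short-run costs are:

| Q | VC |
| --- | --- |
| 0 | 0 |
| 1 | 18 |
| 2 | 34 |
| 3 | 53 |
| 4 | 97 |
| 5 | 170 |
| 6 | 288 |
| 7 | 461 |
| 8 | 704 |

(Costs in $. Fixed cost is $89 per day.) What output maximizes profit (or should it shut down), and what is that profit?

Profit at each row (π = 235Q − TC): Q=0: -89; Q=1: 128; Q=2: 347; Q=3: 563; Q=4: 754; Q=5: 916; Q=6: 1033; Q=7: 1095; Q=8: 1087.
Profit is maximized at Q = 7. AVC there is 461/7 = $65.86 ≤ P, so producing beats shutting down (which would give -$89).

Q = 7; profit = $1095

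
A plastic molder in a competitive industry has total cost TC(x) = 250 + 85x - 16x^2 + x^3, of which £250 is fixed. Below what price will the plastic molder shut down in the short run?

£21 per unit

The firm shuts down when price falls below the minimum of average variable cost. AVC = VC/x = 85 - 16x + x^2.
dAVC/dx = -16 + 2x = 0 gives x = 8. min AVC = 85 - 16·8 + 8^2 = 21.
For P < £21 the firm produces nothing.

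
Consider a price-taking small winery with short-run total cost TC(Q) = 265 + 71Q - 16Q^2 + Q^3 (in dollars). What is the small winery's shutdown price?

$7 per unit

The firm shuts down when price falls below the minimum of average variable cost. AVC = VC/Q = 71 - 16Q + Q^2.
At the minimum of AVC, MC = AVC. MC = 71 - 32Q + 3Q^2; setting MC = AVC gives 2Q^2 - 16Q = 0, so Q = 8. min AVC = 7.
So the shutdown price is $7.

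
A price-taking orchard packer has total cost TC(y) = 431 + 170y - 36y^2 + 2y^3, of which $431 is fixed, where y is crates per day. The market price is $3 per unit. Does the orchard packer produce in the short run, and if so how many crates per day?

Shut down

Variable cost is VC = 170y - 36y^2 + 2y^3, so AVC = VC/y = 170 - 36y + 2y^2 and MC = dTC/dy = 170 - 72y + 6y^2.
AVC hits its minimum where MC = AVC, at y = 9, giving min AVC = 170 - 36·9 + 2·9^2 = $8.
With P < min AVC ($3 < $8), every unit sold adds to the loss.
Best response: produce nothing and absorb the $431 fixed cost.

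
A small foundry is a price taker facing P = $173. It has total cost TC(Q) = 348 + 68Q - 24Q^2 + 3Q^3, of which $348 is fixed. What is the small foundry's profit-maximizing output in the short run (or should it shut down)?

From TC, MC = TC'(Q) = 68 - 48Q + 9Q^2 and AVC = VC/Q = 68 - 24Q + 3Q^2.
AVC hits its minimum where MC = AVC, at Q = 4, giving min AVC = 68 - 24·4 + 3·4^2 = $20.
P = $173 exceeds min AVC = $20, so the firm stays open.
P = MC gives -105 - 48Q + 9Q^2 = 0, with roots -5/3 and 7. Take the larger (rising MC): Q* = 7.
Check: AVC at Q = 7 is $47 ≤ P, so revenue covers variable cost.
Profit = P·Q − TC = 173·7 − 677 = $534.

Produce at Q = 7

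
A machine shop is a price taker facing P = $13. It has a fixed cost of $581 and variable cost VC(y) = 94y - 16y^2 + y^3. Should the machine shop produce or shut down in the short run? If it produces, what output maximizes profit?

Variable cost is VC = 94y - 16y^2 + y^3, so AVC = VC/y = 94 - 16y + y^2 and MC = dTC/dy = 94 - 32y + 3y^2.
AVC hits its minimum where MC = AVC, at y = 8, giving min AVC = 94 - 16·8 + 8^2 = $30.
With P < min AVC ($13 < $30), every unit sold adds to the loss.
Best response: produce nothing and absorb the $581 fixed cost.

Shut down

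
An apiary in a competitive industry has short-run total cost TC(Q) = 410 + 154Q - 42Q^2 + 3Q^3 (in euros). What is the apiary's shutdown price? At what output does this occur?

Short-run supply begins at min AVC. From VC = 154Q - 42Q^2 + 3Q^3, AVC = 154 - 42Q + 3Q^2.
dAVC/dQ = -42 + 6Q = 0 gives Q = 7. min AVC = 154 - 42·7 + 3·7^2 = 7.
So the shutdown price is €7.

€7 per unit, at Q = 7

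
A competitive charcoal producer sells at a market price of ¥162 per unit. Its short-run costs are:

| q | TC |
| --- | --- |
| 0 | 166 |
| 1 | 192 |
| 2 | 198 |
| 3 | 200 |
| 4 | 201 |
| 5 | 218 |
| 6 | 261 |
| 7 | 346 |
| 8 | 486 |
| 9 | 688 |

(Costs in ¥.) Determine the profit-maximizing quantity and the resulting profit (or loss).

q = 8; profit = ¥810

Profit at each row (π = 162q − TC): q=0: -166; q=1: -30; q=2: 126; q=3: 286; q=4: 447; q=5: 592; q=6: 711; q=7: 788; q=8: 810; q=9: 770.
Profit is maximized at q = 8. AVC there is 320/8 = ¥40 ≤ P, so producing beats shutting down (which would give -¥166).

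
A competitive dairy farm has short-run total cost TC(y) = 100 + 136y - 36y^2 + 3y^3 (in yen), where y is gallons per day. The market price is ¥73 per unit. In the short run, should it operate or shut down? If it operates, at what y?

Produce at y = 7

Variable cost is VC = 136y - 36y^2 + 3y^3, so AVC = VC/y = 136 - 36y + 3y^2 and MC = dTC/dy = 136 - 72y + 9y^2.
AVC hits its minimum where MC = AVC, at y = 6, giving min AVC = 136 - 36·6 + 3·6^2 = ¥28.
Since P = ¥73 ≥ min AVC = ¥28, price covers variable cost and the firm should produce.
Solving P = MC: 63 - 72y + 9y^2 = 0 ⇒ y = 1 or 7. On the upward-sloping branch, y* = 7.
Check: AVC at y = 7 is ¥31 ≤ P, so revenue covers variable cost.
Profit = P·y − TC = 73·7 − 317 = ¥194.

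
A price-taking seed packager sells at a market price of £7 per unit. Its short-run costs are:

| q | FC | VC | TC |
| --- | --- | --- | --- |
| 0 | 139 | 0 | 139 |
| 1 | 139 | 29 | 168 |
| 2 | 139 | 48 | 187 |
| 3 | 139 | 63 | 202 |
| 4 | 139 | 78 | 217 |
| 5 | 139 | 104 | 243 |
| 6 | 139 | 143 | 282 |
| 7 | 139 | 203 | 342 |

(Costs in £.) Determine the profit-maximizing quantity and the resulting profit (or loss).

q = 0 (shut down); profit = -£139

Profit at each row (π = 7q − TC): q=0: -139; q=1: -161; q=2: -173; q=3: -181; q=4: -189; q=5: -208; q=6: -240; q=7: -293.
Profit is highest at q = 0. Equivalently, the lowest AVC in the table is 78/4 ≈ £19.50 at q = 4, and P = £7 falls below it — price never covers variable cost, so the firm shuts down and loses only its fixed cost.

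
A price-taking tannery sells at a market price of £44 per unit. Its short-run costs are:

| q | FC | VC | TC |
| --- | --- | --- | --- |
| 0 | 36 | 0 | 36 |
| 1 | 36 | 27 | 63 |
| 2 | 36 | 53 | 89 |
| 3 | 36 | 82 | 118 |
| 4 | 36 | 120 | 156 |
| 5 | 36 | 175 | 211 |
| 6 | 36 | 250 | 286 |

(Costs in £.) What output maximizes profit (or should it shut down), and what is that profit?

q = 4; profit = £20

Compute π = P·q − TC at each output: q=0: -36; q=1: -19; q=2: -1; q=3: 14; q=4: 20; q=5: 9; q=6: -22.
Profit is maximized at q = 4. AVC there is 120/4 = £30 ≤ P, so producing beats shutting down (which would give -£36).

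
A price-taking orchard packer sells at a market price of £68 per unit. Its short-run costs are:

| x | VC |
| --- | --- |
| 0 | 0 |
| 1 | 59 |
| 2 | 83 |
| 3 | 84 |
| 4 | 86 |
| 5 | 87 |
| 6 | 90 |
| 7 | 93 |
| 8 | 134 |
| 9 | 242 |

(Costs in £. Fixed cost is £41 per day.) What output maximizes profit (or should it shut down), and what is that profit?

Tabulate TR − TC: x=0: -41; x=1: -32; x=2: 12; x=3: 79; x=4: 145; x=5: 212; x=6: 277; x=7: 342; x=8: 369; x=9: 329.
Profit is maximized at x = 8. AVC there is 134/8 = £16.75 ≤ P, so producing beats shutting down (which would give -£41).

x = 8; profit = £369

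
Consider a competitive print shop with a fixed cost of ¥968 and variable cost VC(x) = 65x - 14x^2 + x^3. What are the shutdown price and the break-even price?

AVC = 65 - 14x + x^2; minimized at x = 7, giving min AVC = ¥16. That is the shutdown price.
ATC = 968/x + 65 - 14x + x^2. Setting dATC/dx = −968/x^2 − 14 + 2x = 0 gives x = 11 (since 2·11^3 − 14·11^2 = 968).
min ATC = 968/11 + 65 − 14·11 + 11^2 = ¥120. That is the break-even price.
Between these two prices the firm operates at a loss; above ¥120 it earns a profit.

Shutdown price = ¥16; break-even price = ¥120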